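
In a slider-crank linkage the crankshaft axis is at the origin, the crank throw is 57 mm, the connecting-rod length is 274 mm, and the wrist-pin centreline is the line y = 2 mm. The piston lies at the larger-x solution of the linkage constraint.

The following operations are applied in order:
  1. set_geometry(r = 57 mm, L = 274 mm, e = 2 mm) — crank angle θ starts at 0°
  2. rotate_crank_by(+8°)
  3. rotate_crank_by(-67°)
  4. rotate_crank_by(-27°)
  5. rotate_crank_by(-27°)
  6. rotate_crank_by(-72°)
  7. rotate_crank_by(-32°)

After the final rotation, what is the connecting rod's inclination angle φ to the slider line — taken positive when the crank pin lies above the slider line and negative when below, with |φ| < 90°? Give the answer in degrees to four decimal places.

set_geometry: r = 57 mm, L = 274 mm, e = 2 mm; θ ← 0°
rotate_crank_by(+8°): θ ← 0° +8° = 8°
rotate_crank_by(-67°): θ ← 8° -67° = -59°
rotate_crank_by(-27°): θ ← -59° -27° = -86°
rotate_crank_by(-27°): θ ← -86° -27° = -113°
rotate_crank_by(-72°): θ ← -113° -72° = -185°
rotate_crank_by(-32°): θ ← -185° -32° = -217°
crank pin P = (r cos θ, r sin θ) = (-45.522224, 34.303456)
h = r sin θ − e = 34.303456 − 2 = 32.303456
sin φ = h / L = 32.303456 / 274 = 0.11789583
φ = arcsin(0.11789583) = 6.770680°

6.7707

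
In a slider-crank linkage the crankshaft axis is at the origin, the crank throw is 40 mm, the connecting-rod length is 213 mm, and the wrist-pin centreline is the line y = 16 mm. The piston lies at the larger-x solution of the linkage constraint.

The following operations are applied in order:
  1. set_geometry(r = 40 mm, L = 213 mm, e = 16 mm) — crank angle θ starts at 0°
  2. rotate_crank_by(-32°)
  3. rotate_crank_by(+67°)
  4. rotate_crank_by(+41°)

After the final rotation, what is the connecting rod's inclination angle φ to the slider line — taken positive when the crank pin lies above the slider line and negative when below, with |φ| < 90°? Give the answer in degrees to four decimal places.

set_geometry: r = 40 mm, L = 213 mm, e = 16 mm; θ ← 0°
rotate_crank_by(-32°): θ ← 0° -32° = -32°
rotate_crank_by(+67°): θ ← -32° +67° = 35°
rotate_crank_by(+41°): θ ← 35° +41° = 76°
crank pin P = (r cos θ, r sin θ) = (9.676876, 38.811829)
h = r sin θ − e = 38.811829 − 16 = 22.811829
sin φ = h / L = 22.811829 / 213 = 0.10709779
φ = arcsin(0.10709779) = 6.148043°

6.1480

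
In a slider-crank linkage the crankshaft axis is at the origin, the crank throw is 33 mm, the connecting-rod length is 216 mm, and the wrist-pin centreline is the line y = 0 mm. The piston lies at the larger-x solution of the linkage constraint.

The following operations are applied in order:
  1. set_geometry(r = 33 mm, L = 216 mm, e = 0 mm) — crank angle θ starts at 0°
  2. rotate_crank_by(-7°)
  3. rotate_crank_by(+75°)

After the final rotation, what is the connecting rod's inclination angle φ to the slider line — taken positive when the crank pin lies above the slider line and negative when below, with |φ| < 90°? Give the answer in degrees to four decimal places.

set_geometry: r = 33 mm, L = 216 mm, e = 0 mm; θ ← 0°
rotate_crank_by(-7°): θ ← 0° -7° = -7°
rotate_crank_by(+75°): θ ← -7° +75° = 68°
crank pin P = (r cos θ, r sin θ) = (12.362018, 30.597067)
h = r sin θ − e = 30.597067 − 0 = 30.597067
sin φ = h / L = 30.597067 / 216 = 0.14165309
φ = arcsin(0.14165309) = 8.143515°

8.1435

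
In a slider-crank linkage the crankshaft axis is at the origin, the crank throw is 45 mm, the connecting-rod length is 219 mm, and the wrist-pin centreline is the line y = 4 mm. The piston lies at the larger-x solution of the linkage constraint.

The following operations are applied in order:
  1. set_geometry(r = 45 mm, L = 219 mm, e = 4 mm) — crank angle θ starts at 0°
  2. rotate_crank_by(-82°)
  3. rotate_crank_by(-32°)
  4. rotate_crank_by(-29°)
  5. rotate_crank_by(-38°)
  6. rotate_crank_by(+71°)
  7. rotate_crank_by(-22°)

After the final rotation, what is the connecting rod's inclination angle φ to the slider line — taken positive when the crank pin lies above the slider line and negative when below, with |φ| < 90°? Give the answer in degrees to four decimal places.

-9.8440

set_geometry: r = 45 mm, L = 219 mm, e = 4 mm; θ ← 0°
rotate_crank_by(-82°): θ ← 0° -82° = -82°
rotate_crank_by(-32°): θ ← -82° -32° = -114°
rotate_crank_by(-29°): θ ← -114° -29° = -143°
rotate_crank_by(-38°): θ ← -143° -38° = -181°
rotate_crank_by(+71°): θ ← -181° +71° = -110°
rotate_crank_by(-22°): θ ← -110° -22° = -132°
crank pin P = (r cos θ, r sin θ) = (-30.110877, -33.441517)
h = r sin θ − e = -33.441517 − 4 = -37.441517
sin φ = h / L = -37.441517 / 219 = -0.17096583
φ = arcsin(-0.17096583) = -9.843979°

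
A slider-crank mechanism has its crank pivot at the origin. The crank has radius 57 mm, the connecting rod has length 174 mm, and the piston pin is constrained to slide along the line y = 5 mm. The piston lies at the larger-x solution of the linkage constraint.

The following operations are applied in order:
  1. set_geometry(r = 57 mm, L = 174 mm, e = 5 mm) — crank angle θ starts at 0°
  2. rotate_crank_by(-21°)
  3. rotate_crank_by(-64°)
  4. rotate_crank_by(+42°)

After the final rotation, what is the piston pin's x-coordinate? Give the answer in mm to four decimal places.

set_geometry: r = 57 mm, L = 174 mm, e = 5 mm; θ ← 0°
rotate_crank_by(-21°): θ ← 0° -21° = -21°
rotate_crank_by(-64°): θ ← -21° -64° = -85°
rotate_crank_by(+42°): θ ← -85° +42° = -43°
crank pin P = (r cos θ, r sin θ) = (41.687161, -38.873907)
h = r sin θ − e = -38.873907 − 5 = -43.873907
x = r cos θ + √(L² − h²) = 41.687161 + √(30276.0 − 1924.9197) = 41.687161 + 168.377790 = 210.064951

210.0650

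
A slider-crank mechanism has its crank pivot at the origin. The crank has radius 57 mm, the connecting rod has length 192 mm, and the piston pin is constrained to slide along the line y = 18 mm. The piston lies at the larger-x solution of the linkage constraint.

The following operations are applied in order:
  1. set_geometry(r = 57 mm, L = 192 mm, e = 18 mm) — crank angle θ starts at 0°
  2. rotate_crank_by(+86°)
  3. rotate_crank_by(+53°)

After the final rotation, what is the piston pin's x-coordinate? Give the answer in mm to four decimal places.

set_geometry: r = 57 mm, L = 192 mm, e = 18 mm; θ ← 0°
rotate_crank_by(+86°): θ ← 0° +86° = 86°
rotate_crank_by(+53°): θ ← 86° +53° = 139°
crank pin P = (r cos θ, r sin θ) = (-43.018446, 37.395365)
h = r sin θ − e = 37.395365 − 18 = 19.395365
x = r cos θ + √(L² − h²) = -43.018446 + √(36864.0 − 376.1802) = -43.018446 + 191.017852 = 147.999406

147.9994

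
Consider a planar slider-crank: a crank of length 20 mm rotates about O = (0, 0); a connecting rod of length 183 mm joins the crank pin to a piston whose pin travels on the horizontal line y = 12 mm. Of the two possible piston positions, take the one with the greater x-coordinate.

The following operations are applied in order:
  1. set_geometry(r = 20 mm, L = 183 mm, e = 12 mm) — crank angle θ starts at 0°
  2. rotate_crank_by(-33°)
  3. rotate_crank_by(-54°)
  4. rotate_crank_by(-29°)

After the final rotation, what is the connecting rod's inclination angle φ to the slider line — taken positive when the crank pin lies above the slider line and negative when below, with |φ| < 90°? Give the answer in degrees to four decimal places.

-9.4277

set_geometry: r = 20 mm, L = 183 mm, e = 12 mm; θ ← 0°
rotate_crank_by(-33°): θ ← 0° -33° = -33°
rotate_crank_by(-54°): θ ← -33° -54° = -87°
rotate_crank_by(-29°): θ ← -87° -29° = -116°
crank pin P = (r cos θ, r sin θ) = (-8.767423, -17.975881)
h = r sin θ − e = -17.975881 − 12 = -29.975881
sin φ = h / L = -29.975881 / 183 = -0.16380263
φ = arcsin(-0.16380263) = -9.427684°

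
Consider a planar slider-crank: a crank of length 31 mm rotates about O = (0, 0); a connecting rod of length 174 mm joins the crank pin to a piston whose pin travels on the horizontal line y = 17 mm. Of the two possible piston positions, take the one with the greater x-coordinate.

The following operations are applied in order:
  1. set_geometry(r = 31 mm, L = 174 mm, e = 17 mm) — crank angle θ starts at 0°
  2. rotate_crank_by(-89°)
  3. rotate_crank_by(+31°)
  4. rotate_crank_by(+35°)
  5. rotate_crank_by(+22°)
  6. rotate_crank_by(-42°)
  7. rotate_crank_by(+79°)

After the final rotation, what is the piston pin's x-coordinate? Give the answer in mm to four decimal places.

199.0752

set_geometry: r = 31 mm, L = 174 mm, e = 17 mm; θ ← 0°
rotate_crank_by(-89°): θ ← 0° -89° = -89°
rotate_crank_by(+31°): θ ← -89° +31° = -58°
rotate_crank_by(+35°): θ ← -58° +35° = -23°
rotate_crank_by(+22°): θ ← -23° +22° = -1°
rotate_crank_by(-42°): θ ← -1° -42° = -43°
rotate_crank_by(+79°): θ ← -43° +79° = 36°
crank pin P = (r cos θ, r sin θ) = (25.079527, 18.221343)
h = r sin θ − e = 18.221343 − 17 = 1.221343
x = r cos θ + √(L² − h²) = 25.079527 + √(30276.0 − 1.4917) = 25.079527 + 173.995714 = 199.075240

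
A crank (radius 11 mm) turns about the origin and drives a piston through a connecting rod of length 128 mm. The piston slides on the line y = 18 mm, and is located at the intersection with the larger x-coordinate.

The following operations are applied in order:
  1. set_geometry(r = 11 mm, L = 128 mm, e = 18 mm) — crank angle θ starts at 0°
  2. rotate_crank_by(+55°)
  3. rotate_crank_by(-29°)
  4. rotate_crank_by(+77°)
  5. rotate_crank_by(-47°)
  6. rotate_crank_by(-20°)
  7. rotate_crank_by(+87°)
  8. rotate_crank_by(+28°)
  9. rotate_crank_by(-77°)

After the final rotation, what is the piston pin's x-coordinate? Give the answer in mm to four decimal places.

set_geometry: r = 11 mm, L = 128 mm, e = 18 mm; θ ← 0°
rotate_crank_by(+55°): θ ← 0° +55° = 55°
rotate_crank_by(-29°): θ ← 55° -29° = 26°
rotate_crank_by(+77°): θ ← 26° +77° = 103°
rotate_crank_by(-47°): θ ← 103° -47° = 56°
rotate_crank_by(-20°): θ ← 56° -20° = 36°
rotate_crank_by(+87°): θ ← 36° +87° = 123°
rotate_crank_by(+28°): θ ← 123° +28° = 151°
rotate_crank_by(-77°): θ ← 151° -77° = 74°
crank pin P = (r cos θ, r sin θ) = (3.032011, 10.573879)
h = r sin θ − e = 10.573879 − 18 = -7.426121
x = r cos θ + √(L² − h²) = 3.032011 + √(16384.0 − 55.1473) = 3.032011 + 127.784399 = 130.816410

130.8164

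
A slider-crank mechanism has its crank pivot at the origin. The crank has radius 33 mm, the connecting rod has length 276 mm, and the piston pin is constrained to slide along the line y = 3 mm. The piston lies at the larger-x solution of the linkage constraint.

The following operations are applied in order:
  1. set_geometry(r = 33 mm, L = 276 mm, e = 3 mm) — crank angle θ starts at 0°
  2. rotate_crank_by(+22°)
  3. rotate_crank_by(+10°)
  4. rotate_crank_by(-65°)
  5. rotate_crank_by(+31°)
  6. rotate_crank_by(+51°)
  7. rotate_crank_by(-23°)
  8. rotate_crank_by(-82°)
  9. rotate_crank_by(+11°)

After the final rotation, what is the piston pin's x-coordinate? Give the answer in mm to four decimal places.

298.0753

set_geometry: r = 33 mm, L = 276 mm, e = 3 mm; θ ← 0°
rotate_crank_by(+22°): θ ← 0° +22° = 22°
rotate_crank_by(+10°): θ ← 22° +10° = 32°
rotate_crank_by(-65°): θ ← 32° -65° = -33°
rotate_crank_by(+31°): θ ← -33° +31° = -2°
rotate_crank_by(+51°): θ ← -2° +51° = 49°
rotate_crank_by(-23°): θ ← 49° -23° = 26°
rotate_crank_by(-82°): θ ← 26° -82° = -56°
rotate_crank_by(+11°): θ ← -56° +11° = -45°
crank pin P = (r cos θ, r sin θ) = (23.334524, -23.334524)
h = r sin θ − e = -23.334524 − 3 = -26.334524
x = r cos θ + √(L² − h²) = 23.334524 + √(76176.0 − 693.5071) = 23.334524 + 274.740774 = 298.075298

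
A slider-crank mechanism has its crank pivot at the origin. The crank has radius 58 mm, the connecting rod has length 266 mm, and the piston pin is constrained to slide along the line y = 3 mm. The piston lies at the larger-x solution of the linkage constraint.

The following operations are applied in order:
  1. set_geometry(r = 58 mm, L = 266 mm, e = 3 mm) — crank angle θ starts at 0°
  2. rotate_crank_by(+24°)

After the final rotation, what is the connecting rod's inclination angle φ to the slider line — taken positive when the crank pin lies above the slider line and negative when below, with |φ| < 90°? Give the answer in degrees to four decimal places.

4.4396

set_geometry: r = 58 mm, L = 266 mm, e = 3 mm; θ ← 0°
rotate_crank_by(+24°): θ ← 0° +24° = 24°
crank pin P = (r cos θ, r sin θ) = (52.985637, 23.590725)
h = r sin θ − e = 23.590725 − 3 = 20.590725
sin φ = h / L = 20.590725 / 266 = 0.07740874
φ = arcsin(0.07740874) = 4.439636°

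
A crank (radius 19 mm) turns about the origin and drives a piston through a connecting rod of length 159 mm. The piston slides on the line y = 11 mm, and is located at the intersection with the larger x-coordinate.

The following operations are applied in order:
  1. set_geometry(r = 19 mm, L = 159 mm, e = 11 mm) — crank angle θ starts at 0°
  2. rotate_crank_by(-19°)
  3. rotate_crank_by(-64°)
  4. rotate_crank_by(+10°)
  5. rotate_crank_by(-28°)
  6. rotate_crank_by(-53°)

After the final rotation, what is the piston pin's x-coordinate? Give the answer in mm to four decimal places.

140.7437

set_geometry: r = 19 mm, L = 159 mm, e = 11 mm; θ ← 0°
rotate_crank_by(-19°): θ ← 0° -19° = -19°
rotate_crank_by(-64°): θ ← -19° -64° = -83°
rotate_crank_by(+10°): θ ← -83° +10° = -73°
rotate_crank_by(-28°): θ ← -73° -28° = -101°
rotate_crank_by(-53°): θ ← -101° -53° = -154°
crank pin P = (r cos θ, r sin θ) = (-17.077087, -8.329052)
h = r sin θ − e = -8.329052 − 11 = -19.329052
x = r cos θ + √(L² − h²) = -17.077087 + √(25281.0 − 373.6122) = -17.077087 + 157.820746 = 140.743659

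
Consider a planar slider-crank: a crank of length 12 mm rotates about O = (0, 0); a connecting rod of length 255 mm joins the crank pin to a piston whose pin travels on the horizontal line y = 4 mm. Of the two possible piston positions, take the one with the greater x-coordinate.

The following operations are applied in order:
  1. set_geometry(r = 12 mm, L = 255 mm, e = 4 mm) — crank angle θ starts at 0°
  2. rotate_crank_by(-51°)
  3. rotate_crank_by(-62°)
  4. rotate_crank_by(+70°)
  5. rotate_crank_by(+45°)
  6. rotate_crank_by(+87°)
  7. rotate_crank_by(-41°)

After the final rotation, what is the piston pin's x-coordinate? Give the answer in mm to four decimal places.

262.9821

set_geometry: r = 12 mm, L = 255 mm, e = 4 mm; θ ← 0°
rotate_crank_by(-51°): θ ← 0° -51° = -51°
rotate_crank_by(-62°): θ ← -51° -62° = -113°
rotate_crank_by(+70°): θ ← -113° +70° = -43°
rotate_crank_by(+45°): θ ← -43° +45° = 2°
rotate_crank_by(+87°): θ ← 2° +87° = 89°
rotate_crank_by(-41°): θ ← 89° -41° = 48°
crank pin P = (r cos θ, r sin θ) = (8.029567, 8.917738)
h = r sin θ − e = 8.917738 − 4 = 4.917738
x = r cos θ + √(L² − h²) = 8.029567 + √(65025.0 − 24.1841) = 8.029567 + 254.952576 = 262.982143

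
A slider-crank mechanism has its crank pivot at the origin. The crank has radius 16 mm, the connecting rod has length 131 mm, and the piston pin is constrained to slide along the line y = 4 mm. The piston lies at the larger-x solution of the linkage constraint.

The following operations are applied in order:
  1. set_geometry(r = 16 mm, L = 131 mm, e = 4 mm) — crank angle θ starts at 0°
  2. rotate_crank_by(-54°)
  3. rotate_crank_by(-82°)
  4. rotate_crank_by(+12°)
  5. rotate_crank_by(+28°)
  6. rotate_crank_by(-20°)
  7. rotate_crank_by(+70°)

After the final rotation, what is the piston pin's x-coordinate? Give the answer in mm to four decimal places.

141.1932

set_geometry: r = 16 mm, L = 131 mm, e = 4 mm; θ ← 0°
rotate_crank_by(-54°): θ ← 0° -54° = -54°
rotate_crank_by(-82°): θ ← -54° -82° = -136°
rotate_crank_by(+12°): θ ← -136° +12° = -124°
rotate_crank_by(+28°): θ ← -124° +28° = -96°
rotate_crank_by(-20°): θ ← -96° -20° = -116°
rotate_crank_by(+70°): θ ← -116° +70° = -46°
crank pin P = (r cos θ, r sin θ) = (11.114534, -11.509437)
h = r sin θ − e = -11.509437 − 4 = -15.509437
x = r cos θ + √(L² − h²) = 11.114534 + √(17161.0 − 240.5426) = 11.114534 + 130.078658 = 141.193192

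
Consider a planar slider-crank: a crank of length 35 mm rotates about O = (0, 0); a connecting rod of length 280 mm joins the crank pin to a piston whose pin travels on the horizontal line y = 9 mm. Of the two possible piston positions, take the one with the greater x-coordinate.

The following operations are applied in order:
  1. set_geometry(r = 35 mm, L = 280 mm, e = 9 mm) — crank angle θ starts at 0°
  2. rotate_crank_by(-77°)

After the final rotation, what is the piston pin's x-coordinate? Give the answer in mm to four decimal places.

284.5358

set_geometry: r = 35 mm, L = 280 mm, e = 9 mm; θ ← 0°
rotate_crank_by(-77°): θ ← 0° -77° = -77°
crank pin P = (r cos θ, r sin θ) = (7.873287, -34.102952)
h = r sin θ − e = -34.102952 − 9 = -43.102952
x = r cos θ + √(L² − h²) = 7.873287 + √(78400.0 − 1857.8645) = 7.873287 + 276.662494 = 284.535781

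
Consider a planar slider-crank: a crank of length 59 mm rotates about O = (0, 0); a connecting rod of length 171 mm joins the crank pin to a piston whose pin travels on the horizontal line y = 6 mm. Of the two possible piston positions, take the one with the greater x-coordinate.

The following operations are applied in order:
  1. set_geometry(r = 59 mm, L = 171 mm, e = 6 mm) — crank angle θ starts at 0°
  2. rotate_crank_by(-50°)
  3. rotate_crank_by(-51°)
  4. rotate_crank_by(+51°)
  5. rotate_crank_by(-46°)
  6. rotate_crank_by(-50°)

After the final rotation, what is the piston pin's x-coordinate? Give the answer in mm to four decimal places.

117.5818

set_geometry: r = 59 mm, L = 171 mm, e = 6 mm; θ ← 0°
rotate_crank_by(-50°): θ ← 0° -50° = -50°
rotate_crank_by(-51°): θ ← -50° -51° = -101°
rotate_crank_by(+51°): θ ← -101° +51° = -50°
rotate_crank_by(-46°): θ ← -50° -46° = -96°
rotate_crank_by(-50°): θ ← -96° -50° = -146°
crank pin P = (r cos θ, r sin θ) = (-48.913217, -32.992381)
h = r sin θ − e = -32.992381 − 6 = -38.992381
x = r cos θ + √(L² − h²) = -48.913217 + √(29241.0 − 1520.4058) = -48.913217 + 166.495028 = 117.581811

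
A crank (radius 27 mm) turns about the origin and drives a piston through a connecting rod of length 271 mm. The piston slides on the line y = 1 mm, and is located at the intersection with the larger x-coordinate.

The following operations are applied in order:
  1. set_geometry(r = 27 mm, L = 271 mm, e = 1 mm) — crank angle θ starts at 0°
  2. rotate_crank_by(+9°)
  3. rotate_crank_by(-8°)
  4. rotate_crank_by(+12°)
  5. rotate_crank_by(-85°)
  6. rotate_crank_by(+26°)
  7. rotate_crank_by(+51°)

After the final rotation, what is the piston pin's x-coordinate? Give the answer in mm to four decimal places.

set_geometry: r = 27 mm, L = 271 mm, e = 1 mm; θ ← 0°
rotate_crank_by(+9°): θ ← 0° +9° = 9°
rotate_crank_by(-8°): θ ← 9° -8° = 1°
rotate_crank_by(+12°): θ ← 1° +12° = 13°
rotate_crank_by(-85°): θ ← 13° -85° = -72°
rotate_crank_by(+26°): θ ← -72° +26° = -46°
rotate_crank_by(+51°): θ ← -46° +51° = 5°
crank pin P = (r cos θ, r sin θ) = (26.897257, 2.353205)
h = r sin θ − e = 2.353205 − 1 = 1.353205
x = r cos θ + √(L² − h²) = 26.897257 + √(73441.0 − 1.8312) = 26.897257 + 270.996621 = 297.893878

297.8939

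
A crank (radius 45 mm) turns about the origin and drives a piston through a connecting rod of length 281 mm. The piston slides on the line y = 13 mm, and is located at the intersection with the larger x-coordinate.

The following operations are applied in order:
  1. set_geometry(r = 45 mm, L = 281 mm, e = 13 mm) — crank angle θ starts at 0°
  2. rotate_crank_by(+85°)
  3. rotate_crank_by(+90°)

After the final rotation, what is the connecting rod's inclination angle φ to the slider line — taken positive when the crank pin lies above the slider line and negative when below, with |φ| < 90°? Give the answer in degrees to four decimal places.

set_geometry: r = 45 mm, L = 281 mm, e = 13 mm; θ ← 0°
rotate_crank_by(+85°): θ ← 0° +85° = 85°
rotate_crank_by(+90°): θ ← 85° +90° = 175°
crank pin P = (r cos θ, r sin θ) = (-44.828761, 3.922008)
h = r sin θ − e = 3.922008 − 13 = -9.077992
sin φ = h / L = -9.077992 / 281 = -0.03230602
φ = arcsin(-0.03230602) = -1.851321°

-1.8513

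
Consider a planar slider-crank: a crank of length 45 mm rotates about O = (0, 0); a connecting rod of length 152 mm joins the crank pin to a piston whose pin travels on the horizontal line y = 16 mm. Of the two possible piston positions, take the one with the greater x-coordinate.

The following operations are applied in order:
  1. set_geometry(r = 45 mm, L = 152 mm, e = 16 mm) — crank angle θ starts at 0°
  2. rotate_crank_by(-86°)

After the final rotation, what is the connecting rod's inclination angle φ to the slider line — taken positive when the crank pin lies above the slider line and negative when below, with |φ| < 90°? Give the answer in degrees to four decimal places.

-23.6154

set_geometry: r = 45 mm, L = 152 mm, e = 16 mm; θ ← 0°
rotate_crank_by(-86°): θ ← 0° -86° = -86°
crank pin P = (r cos θ, r sin θ) = (3.139041, -44.890382)
h = r sin θ − e = -44.890382 − 16 = -60.890382
sin φ = h / L = -60.890382 / 152 = -0.40059462
φ = arcsin(-0.40059462) = -23.615356°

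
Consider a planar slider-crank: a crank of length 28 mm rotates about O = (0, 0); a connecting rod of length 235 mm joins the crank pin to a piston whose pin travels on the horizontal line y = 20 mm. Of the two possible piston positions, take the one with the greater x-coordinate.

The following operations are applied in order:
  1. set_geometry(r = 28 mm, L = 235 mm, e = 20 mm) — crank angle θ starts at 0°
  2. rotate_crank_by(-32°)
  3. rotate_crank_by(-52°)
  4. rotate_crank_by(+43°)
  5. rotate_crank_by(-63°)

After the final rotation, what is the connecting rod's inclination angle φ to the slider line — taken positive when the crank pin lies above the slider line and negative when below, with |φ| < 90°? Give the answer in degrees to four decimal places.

set_geometry: r = 28 mm, L = 235 mm, e = 20 mm; θ ← 0°
rotate_crank_by(-32°): θ ← 0° -32° = -32°
rotate_crank_by(-52°): θ ← -32° -52° = -84°
rotate_crank_by(+43°): θ ← -84° +43° = -41°
rotate_crank_by(-63°): θ ← -41° -63° = -104°
crank pin P = (r cos θ, r sin θ) = (-6.773813, -27.168280)
h = r sin θ − e = -27.168280 − 20 = -47.168280
sin φ = h / L = -47.168280 / 235 = -0.20071609
φ = arcsin(-0.20071609) = -11.578837°

-11.5788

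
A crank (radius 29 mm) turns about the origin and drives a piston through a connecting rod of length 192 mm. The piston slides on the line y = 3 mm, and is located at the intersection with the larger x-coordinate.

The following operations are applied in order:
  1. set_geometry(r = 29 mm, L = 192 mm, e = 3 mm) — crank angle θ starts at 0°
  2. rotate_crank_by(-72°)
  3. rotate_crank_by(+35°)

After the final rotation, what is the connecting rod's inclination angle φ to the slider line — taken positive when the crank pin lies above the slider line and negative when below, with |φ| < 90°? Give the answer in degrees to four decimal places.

set_geometry: r = 29 mm, L = 192 mm, e = 3 mm; θ ← 0°
rotate_crank_by(-72°): θ ← 0° -72° = -72°
rotate_crank_by(+35°): θ ← -72° +35° = -37°
crank pin P = (r cos θ, r sin θ) = (23.160430, -17.452636)
h = r sin θ − e = -17.452636 − 3 = -20.452636
sin φ = h / L = -20.452636 / 192 = -0.10652414
φ = arcsin(-0.10652414) = -6.114986°

-6.1150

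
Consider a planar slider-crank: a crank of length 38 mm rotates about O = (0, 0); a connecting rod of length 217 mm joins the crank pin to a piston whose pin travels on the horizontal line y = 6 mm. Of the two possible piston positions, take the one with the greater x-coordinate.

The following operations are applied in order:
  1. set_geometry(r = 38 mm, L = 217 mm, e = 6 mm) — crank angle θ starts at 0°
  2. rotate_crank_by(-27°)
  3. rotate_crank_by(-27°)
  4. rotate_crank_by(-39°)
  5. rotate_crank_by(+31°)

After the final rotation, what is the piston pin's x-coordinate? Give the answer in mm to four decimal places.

set_geometry: r = 38 mm, L = 217 mm, e = 6 mm; θ ← 0°
rotate_crank_by(-27°): θ ← 0° -27° = -27°
rotate_crank_by(-27°): θ ← -27° -27° = -54°
rotate_crank_by(-39°): θ ← -54° -39° = -93°
rotate_crank_by(+31°): θ ← -93° +31° = -62°
crank pin P = (r cos θ, r sin θ) = (17.839919, -33.552009)
h = r sin θ − e = -33.552009 − 6 = -39.552009
x = r cos θ + √(L² − h²) = 17.839919 + √(47089.0 − 1564.3614) = 17.839919 + 213.365036 = 231.204955

231.2050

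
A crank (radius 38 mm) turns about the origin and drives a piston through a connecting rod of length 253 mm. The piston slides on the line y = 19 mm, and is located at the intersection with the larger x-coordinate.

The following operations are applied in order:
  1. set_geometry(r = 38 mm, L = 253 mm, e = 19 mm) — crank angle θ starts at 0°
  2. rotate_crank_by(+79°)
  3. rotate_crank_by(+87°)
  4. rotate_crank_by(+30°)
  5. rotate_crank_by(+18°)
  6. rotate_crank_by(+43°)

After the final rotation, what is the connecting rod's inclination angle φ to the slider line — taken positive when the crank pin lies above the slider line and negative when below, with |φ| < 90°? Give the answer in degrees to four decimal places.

set_geometry: r = 38 mm, L = 253 mm, e = 19 mm; θ ← 0°
rotate_crank_by(+79°): θ ← 0° +79° = 79°
rotate_crank_by(+87°): θ ← 79° +87° = 166°
rotate_crank_by(+30°): θ ← 166° +30° = 196°
rotate_crank_by(+18°): θ ← 196° +18° = 214°
rotate_crank_by(+43°): θ ← 214° +43° = 257°
crank pin P = (r cos θ, r sin θ) = (-8.548140, -37.026062)
h = r sin θ − e = -37.026062 − 19 = -56.026062
sin φ = h / L = -56.026062 / 253 = -0.22144689
φ = arcsin(-0.22144689) = -12.794030°

-12.7940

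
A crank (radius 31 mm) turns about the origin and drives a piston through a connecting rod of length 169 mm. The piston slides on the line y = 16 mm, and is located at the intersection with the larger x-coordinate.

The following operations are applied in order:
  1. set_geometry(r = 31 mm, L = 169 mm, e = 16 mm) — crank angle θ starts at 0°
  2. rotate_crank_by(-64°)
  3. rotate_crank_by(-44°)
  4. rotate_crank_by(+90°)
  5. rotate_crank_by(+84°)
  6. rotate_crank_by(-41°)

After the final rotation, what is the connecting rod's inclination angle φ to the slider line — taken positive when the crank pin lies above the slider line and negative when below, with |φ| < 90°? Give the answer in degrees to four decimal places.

-0.9828

set_geometry: r = 31 mm, L = 169 mm, e = 16 mm; θ ← 0°
rotate_crank_by(-64°): θ ← 0° -64° = -64°
rotate_crank_by(-44°): θ ← -64° -44° = -108°
rotate_crank_by(+90°): θ ← -108° +90° = -18°
rotate_crank_by(+84°): θ ← -18° +84° = 66°
rotate_crank_by(-41°): θ ← 66° -41° = 25°
crank pin P = (r cos θ, r sin θ) = (28.095541, 13.101166)
h = r sin θ − e = 13.101166 − 16 = -2.898834
sin φ = h / L = -2.898834 / 169 = -0.01715286
φ = arcsin(-0.01715286) = -0.982835°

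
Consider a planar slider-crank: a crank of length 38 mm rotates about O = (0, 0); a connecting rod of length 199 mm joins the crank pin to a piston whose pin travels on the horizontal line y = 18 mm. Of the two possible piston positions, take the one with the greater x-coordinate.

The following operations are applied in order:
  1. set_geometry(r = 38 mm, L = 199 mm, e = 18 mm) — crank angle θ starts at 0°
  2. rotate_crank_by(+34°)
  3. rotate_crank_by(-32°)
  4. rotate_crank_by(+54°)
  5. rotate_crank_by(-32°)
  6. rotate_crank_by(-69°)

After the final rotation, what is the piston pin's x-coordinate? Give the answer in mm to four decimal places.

set_geometry: r = 38 mm, L = 199 mm, e = 18 mm; θ ← 0°
rotate_crank_by(+34°): θ ← 0° +34° = 34°
rotate_crank_by(-32°): θ ← 34° -32° = 2°
rotate_crank_by(+54°): θ ← 2° +54° = 56°
rotate_crank_by(-32°): θ ← 56° -32° = 24°
rotate_crank_by(-69°): θ ← 24° -69° = -45°
crank pin P = (r cos θ, r sin θ) = (26.870058, -26.870058)
h = r sin θ − e = -26.870058 − 18 = -44.870058
x = r cos θ + √(L² − h²) = 26.870058 + √(39601.0 − 2013.3221) = 26.870058 + 193.875419 = 220.745476

220.7455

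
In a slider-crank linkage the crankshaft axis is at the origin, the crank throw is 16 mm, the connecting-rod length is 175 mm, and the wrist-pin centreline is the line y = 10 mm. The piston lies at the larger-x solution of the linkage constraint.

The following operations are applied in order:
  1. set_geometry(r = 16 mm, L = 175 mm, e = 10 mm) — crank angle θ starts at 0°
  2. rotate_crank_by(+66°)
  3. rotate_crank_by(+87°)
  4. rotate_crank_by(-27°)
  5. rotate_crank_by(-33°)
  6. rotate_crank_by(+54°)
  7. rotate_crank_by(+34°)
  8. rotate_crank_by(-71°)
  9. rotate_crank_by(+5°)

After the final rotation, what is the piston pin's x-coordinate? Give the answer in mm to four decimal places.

168.1802

set_geometry: r = 16 mm, L = 175 mm, e = 10 mm; θ ← 0°
rotate_crank_by(+66°): θ ← 0° +66° = 66°
rotate_crank_by(+87°): θ ← 66° +87° = 153°
rotate_crank_by(-27°): θ ← 153° -27° = 126°
rotate_crank_by(-33°): θ ← 126° -33° = 93°
rotate_crank_by(+54°): θ ← 93° +54° = 147°
rotate_crank_by(+34°): θ ← 147° +34° = 181°
rotate_crank_by(-71°): θ ← 181° -71° = 110°
rotate_crank_by(+5°): θ ← 110° +5° = 115°
crank pin P = (r cos θ, r sin θ) = (-6.761892, 14.500925)
h = r sin θ − e = 14.500925 − 10 = 4.500925
x = r cos θ + √(L² − h²) = -6.761892 + √(30625.0 − 20.2583) = -6.761892 + 174.942110 = 168.180217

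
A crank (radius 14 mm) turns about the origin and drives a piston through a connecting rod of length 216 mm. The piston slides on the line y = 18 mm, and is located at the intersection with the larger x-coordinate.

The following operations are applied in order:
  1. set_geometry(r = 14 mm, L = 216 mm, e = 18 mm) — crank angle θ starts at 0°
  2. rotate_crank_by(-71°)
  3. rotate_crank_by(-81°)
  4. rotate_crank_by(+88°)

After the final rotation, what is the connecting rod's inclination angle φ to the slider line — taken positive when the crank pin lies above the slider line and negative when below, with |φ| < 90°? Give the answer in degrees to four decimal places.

-8.1398

set_geometry: r = 14 mm, L = 216 mm, e = 18 mm; θ ← 0°
rotate_crank_by(-71°): θ ← 0° -71° = -71°
rotate_crank_by(-81°): θ ← -71° -81° = -152°
rotate_crank_by(+88°): θ ← -152° +88° = -64°
crank pin P = (r cos θ, r sin θ) = (6.137196, -12.583117)
h = r sin θ − e = -12.583117 − 18 = -30.583117
sin φ = h / L = -30.583117 / 216 = -0.14158850
φ = arcsin(-0.14158850) = -8.139777°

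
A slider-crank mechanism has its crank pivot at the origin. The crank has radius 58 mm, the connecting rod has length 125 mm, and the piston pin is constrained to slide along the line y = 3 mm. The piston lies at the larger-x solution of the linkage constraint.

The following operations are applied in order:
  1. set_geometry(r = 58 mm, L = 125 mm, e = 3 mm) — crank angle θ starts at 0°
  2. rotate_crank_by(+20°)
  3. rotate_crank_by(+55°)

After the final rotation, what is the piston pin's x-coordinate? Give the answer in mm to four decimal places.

128.2082

set_geometry: r = 58 mm, L = 125 mm, e = 3 mm; θ ← 0°
rotate_crank_by(+20°): θ ← 0° +20° = 20°
rotate_crank_by(+55°): θ ← 20° +55° = 75°
crank pin P = (r cos θ, r sin θ) = (15.011505, 56.023698)
h = r sin θ − e = 56.023698 − 3 = 53.023698
x = r cos θ + √(L² − h²) = 15.011505 + √(15625.0 − 2811.5125) = 15.011505 + 113.196676 = 128.208181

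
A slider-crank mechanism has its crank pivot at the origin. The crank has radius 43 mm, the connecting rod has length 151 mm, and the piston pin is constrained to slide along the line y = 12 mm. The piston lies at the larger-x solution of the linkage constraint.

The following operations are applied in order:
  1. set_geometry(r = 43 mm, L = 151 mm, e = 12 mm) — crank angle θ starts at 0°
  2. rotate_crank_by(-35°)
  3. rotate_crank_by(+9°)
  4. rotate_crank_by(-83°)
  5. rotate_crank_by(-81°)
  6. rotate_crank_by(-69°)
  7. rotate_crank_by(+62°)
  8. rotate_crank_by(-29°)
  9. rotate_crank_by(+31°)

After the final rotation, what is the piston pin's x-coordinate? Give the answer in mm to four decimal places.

set_geometry: r = 43 mm, L = 151 mm, e = 12 mm; θ ← 0°
rotate_crank_by(-35°): θ ← 0° -35° = -35°
rotate_crank_by(+9°): θ ← -35° +9° = -26°
rotate_crank_by(-83°): θ ← -26° -83° = -109°
rotate_crank_by(-81°): θ ← -109° -81° = -190°
rotate_crank_by(-69°): θ ← -190° -69° = -259°
rotate_crank_by(+62°): θ ← -259° +62° = -197°
rotate_crank_by(-29°): θ ← -197° -29° = -226°
rotate_crank_by(+31°): θ ← -226° +31° = -195°
crank pin P = (r cos θ, r sin θ) = (-41.534811, 11.129219)
h = r sin θ − e = 11.129219 − 12 = -0.870781
x = r cos θ + √(L² − h²) = -41.534811 + √(22801.0 − 0.7583) = -41.534811 + 150.997489 = 109.462679

109.4627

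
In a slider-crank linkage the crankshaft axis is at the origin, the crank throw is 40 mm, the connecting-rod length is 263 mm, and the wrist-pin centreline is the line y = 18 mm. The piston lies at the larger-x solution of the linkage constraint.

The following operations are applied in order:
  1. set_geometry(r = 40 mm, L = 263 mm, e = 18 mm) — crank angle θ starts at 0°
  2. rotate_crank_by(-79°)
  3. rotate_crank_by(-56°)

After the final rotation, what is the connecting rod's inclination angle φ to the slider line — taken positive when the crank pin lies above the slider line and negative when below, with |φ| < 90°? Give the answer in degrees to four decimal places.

set_geometry: r = 40 mm, L = 263 mm, e = 18 mm; θ ← 0°
rotate_crank_by(-79°): θ ← 0° -79° = -79°
rotate_crank_by(-56°): θ ← -79° -56° = -135°
crank pin P = (r cos θ, r sin θ) = (-28.284271, -28.284271)
h = r sin θ − e = -28.284271 − 18 = -46.284271
sin φ = h / L = -46.284271 / 263 = -0.17598582
φ = arcsin(-0.17598582) = -10.136032°

-10.1360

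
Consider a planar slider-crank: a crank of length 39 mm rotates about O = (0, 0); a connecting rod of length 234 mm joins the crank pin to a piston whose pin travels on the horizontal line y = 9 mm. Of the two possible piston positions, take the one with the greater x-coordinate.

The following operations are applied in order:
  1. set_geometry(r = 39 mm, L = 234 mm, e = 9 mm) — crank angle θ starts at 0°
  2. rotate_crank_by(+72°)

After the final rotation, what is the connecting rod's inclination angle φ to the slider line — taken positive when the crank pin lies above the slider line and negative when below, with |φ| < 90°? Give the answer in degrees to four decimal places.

set_geometry: r = 39 mm, L = 234 mm, e = 9 mm; θ ← 0°
rotate_crank_by(+72°): θ ← 0° +72° = 72°
crank pin P = (r cos θ, r sin θ) = (12.051663, 37.091204)
h = r sin θ − e = 37.091204 − 9 = 28.091204
sin φ = h / L = 28.091204 / 234 = 0.12004788
φ = arcsin(0.12004788) = 6.894866°

6.8949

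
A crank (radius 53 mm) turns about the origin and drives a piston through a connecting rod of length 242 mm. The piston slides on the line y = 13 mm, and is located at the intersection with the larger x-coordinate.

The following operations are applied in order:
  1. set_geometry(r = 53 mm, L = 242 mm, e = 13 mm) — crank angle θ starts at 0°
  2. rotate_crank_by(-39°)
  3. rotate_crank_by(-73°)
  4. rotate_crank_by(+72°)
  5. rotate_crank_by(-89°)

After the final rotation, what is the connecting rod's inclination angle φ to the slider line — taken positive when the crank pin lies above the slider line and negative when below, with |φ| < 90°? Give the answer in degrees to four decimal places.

set_geometry: r = 53 mm, L = 242 mm, e = 13 mm; θ ← 0°
rotate_crank_by(-39°): θ ← 0° -39° = -39°
rotate_crank_by(-73°): θ ← -39° -73° = -112°
rotate_crank_by(+72°): θ ← -112° +72° = -40°
rotate_crank_by(-89°): θ ← -40° -89° = -129°
crank pin P = (r cos θ, r sin θ) = (-33.353981, -41.188736)
h = r sin θ − e = -41.188736 − 13 = -54.188736
sin φ = h / L = -54.188736 / 242 = -0.22392040
φ = arcsin(-0.22392040) = -12.939402°

-12.9394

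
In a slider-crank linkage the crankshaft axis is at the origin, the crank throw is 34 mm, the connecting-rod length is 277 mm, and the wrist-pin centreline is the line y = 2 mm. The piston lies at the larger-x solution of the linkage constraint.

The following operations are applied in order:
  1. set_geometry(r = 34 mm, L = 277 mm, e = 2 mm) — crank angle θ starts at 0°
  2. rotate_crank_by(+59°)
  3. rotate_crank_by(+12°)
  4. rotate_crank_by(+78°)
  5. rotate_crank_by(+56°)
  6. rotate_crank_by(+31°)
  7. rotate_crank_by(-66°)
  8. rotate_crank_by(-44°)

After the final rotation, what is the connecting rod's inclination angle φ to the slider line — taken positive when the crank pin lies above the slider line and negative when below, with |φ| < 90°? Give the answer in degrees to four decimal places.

set_geometry: r = 34 mm, L = 277 mm, e = 2 mm; θ ← 0°
rotate_crank_by(+59°): θ ← 0° +59° = 59°
rotate_crank_by(+12°): θ ← 59° +12° = 71°
rotate_crank_by(+78°): θ ← 71° +78° = 149°
rotate_crank_by(+56°): θ ← 149° +56° = 205°
rotate_crank_by(+31°): θ ← 205° +31° = 236°
rotate_crank_by(-66°): θ ← 236° -66° = 170°
rotate_crank_by(-44°): θ ← 170° -44° = 126°
crank pin P = (r cos θ, r sin θ) = (-19.984699, 27.506578)
h = r sin θ − e = 27.506578 − 2 = 25.506578
sin φ = h / L = 25.506578 / 277 = 0.09208151
φ = arcsin(0.09208151) = 5.283366°

5.2834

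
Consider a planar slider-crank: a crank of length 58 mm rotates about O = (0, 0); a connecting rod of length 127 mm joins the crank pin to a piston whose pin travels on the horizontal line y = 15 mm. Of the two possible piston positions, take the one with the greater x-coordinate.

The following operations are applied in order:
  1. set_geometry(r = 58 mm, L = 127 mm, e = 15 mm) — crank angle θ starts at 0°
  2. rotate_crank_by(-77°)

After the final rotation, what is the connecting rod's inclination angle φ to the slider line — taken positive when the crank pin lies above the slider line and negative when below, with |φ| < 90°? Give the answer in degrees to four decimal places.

-34.2703

set_geometry: r = 58 mm, L = 127 mm, e = 15 mm; θ ← 0°
rotate_crank_by(-77°): θ ← 0° -77° = -77°
crank pin P = (r cos θ, r sin θ) = (13.047161, -56.513464)
h = r sin θ − e = -56.513464 − 15 = -71.513464
sin φ = h / L = -71.513464 / 127 = -0.56309814
φ = arcsin(-0.56309814) = -34.270327°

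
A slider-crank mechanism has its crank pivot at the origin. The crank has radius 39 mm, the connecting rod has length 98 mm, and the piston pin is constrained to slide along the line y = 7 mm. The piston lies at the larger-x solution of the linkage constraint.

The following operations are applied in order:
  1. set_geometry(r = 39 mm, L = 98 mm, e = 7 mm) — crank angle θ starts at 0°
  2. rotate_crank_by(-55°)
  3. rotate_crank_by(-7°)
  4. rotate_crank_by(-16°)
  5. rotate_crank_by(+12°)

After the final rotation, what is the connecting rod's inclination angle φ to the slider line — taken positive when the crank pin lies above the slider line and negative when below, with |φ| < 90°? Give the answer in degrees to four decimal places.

set_geometry: r = 39 mm, L = 98 mm, e = 7 mm; θ ← 0°
rotate_crank_by(-55°): θ ← 0° -55° = -55°
rotate_crank_by(-7°): θ ← -55° -7° = -62°
rotate_crank_by(-16°): θ ← -62° -16° = -78°
rotate_crank_by(+12°): θ ← -78° +12° = -66°
crank pin P = (r cos θ, r sin θ) = (15.862729, -35.628273)
h = r sin θ − e = -35.628273 − 7 = -42.628273
sin φ = h / L = -42.628273 / 98 = -0.43498238
φ = arcsin(-0.43498238) = -25.784172°

-25.7842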